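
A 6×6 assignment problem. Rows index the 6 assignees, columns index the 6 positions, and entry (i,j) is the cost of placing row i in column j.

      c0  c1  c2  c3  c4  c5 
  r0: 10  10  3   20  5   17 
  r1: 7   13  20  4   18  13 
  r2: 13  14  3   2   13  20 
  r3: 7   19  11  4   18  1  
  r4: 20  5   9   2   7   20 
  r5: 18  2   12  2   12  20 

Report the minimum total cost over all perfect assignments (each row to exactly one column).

Minimum assignment cost: 20

optimal assignment: row0→col4 (cost 5), row1→col0 (cost 7), row2→col2 (cost 3), row3→col5 (cost 1), row4→col3 (cost 2), row5→col1 (cost 2)
total = 5 + 7 + 3 + 1 + 2 + 2 = 20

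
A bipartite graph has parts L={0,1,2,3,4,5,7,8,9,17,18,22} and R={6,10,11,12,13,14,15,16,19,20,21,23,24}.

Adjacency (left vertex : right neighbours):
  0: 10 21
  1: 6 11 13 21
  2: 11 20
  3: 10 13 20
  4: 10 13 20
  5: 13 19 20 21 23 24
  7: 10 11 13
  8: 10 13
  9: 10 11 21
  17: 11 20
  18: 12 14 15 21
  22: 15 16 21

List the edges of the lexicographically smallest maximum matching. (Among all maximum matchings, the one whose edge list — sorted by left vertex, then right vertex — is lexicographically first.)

|M| = 9 (so the lex-smallest maximum matching has 9 edges)
process left vertices in ascending order; for each, take the smallest-labelled available neighbour that still permits 9 edges overall, or leave it unmatched if none does
lex-smallest matching: {0-10, 1-6, 2-11, 3-13, 4-20, 5-19, 9-21, 18-12, 22-15}

Lex-smallest maximum matching: {(0,10), (1,6), (2,11), (3,13), (4,20), (5,19), (9,21), (18,12), (22,15)}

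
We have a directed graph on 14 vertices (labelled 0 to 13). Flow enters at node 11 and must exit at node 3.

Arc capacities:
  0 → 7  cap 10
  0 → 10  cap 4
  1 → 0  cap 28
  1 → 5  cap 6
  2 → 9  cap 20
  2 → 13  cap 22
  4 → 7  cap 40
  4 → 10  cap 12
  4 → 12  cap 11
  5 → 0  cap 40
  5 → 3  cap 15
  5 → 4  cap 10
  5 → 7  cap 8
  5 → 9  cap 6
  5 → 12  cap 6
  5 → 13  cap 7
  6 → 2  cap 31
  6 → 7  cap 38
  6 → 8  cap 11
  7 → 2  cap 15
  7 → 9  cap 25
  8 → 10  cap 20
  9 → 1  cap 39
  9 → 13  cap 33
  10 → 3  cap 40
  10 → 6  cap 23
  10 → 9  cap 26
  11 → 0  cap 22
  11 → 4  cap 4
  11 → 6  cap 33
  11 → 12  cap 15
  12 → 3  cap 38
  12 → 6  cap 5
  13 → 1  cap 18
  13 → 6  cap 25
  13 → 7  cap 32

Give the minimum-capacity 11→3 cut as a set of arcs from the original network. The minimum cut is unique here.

augment #1: 11→12→3 push 15
augment #2: 11→0→10→3 push 4
augment #3: 11→4→10→3 push 4
augment #4: 11→6→8→10→3 push 11
augment #5: 11→0→7→9→1→5→3 push 6
max flow = 40; residual-reachable set from 11 gives S-side
cut edges (S→T): {(0,10), (1,5), (6,8), (11,4), (11,12)} total cap 40

Min-cut arcs: {(0,10), (1,5), (6,8), (11,4), (11,12)} (total capacity 40)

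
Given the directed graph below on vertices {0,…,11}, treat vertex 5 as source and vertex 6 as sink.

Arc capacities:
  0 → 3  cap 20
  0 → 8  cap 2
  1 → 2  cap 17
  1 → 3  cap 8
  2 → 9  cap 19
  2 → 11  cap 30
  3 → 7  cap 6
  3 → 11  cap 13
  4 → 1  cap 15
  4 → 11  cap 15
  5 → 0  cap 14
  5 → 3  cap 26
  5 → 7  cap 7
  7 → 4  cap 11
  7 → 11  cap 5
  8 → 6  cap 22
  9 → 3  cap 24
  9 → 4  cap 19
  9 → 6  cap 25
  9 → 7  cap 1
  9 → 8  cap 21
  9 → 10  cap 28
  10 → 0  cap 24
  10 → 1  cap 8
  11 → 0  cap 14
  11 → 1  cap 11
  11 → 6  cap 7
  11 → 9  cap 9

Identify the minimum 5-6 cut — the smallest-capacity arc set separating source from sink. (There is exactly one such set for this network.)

augment #1: 5→0→8→6 push 2
augment #2: 5→3→11→6 push 7
augment #3: 5→3→11→9→6 push 6
augment #4: 5→7→11→9→6 push 3
augment #5: 5→7→4→1→2→9→6 push 4
augment #6: 5→3→7→4→1→2→9→6 push 6
max flow = 28; residual-reachable set from 5 gives S-side
cut edges (S→T): {(0,8), (3,7), (3,11), (5,7)} total cap 28

Min-cut arcs: {(0,8), (3,7), (3,11), (5,7)} (total capacity 28)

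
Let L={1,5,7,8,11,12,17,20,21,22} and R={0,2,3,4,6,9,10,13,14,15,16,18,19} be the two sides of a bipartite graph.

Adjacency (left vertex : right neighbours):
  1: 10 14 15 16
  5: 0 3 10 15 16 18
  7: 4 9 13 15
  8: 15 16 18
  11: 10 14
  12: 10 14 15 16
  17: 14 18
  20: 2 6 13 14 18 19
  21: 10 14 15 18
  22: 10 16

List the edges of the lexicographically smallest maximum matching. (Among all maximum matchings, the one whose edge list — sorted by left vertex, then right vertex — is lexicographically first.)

|M| = 8 (so the lex-smallest maximum matching has 8 edges)
process left vertices in ascending order; for each, take the smallest-labelled available neighbour that still permits 8 edges overall, or leave it unmatched if none does
lex-smallest matching: {1-10, 5-0, 7-4, 8-15, 11-14, 12-16, 17-18, 20-2}

Lex-smallest maximum matching: {(1,10), (5,0), (7,4), (8,15), (11,14), (12,16), (17,18), (20,2)}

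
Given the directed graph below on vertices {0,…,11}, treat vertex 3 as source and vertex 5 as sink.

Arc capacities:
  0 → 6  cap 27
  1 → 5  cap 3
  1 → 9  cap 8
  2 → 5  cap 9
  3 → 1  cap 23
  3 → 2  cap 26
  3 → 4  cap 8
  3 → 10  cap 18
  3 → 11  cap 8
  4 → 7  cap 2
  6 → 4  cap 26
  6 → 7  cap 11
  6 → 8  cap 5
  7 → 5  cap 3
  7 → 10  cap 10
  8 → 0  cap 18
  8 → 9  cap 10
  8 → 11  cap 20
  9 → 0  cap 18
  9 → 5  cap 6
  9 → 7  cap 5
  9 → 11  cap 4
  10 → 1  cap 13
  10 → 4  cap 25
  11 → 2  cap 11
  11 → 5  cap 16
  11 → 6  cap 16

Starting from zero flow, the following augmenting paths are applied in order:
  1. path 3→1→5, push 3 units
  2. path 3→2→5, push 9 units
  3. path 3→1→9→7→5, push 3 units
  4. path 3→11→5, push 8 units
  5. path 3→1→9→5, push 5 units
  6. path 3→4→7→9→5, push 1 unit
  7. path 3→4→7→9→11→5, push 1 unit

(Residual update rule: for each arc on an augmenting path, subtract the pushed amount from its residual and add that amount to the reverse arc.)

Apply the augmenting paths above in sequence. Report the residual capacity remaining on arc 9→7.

after path 1 (3→1→5, push 3): res(9,7)=5
after path 2 (3→2→5, push 9): res(9,7)=5
after path 3 (3→1→9→7→5, push 3): res(9,7)=2
after path 4 (3→11→5, push 8): res(9,7)=2
after path 5 (3→1→9→5, push 5): res(9,7)=2
after path 6 (3→4→7→9→5, push 1): res(9,7)=3
after path 7 (3→4→7→9→11→5, push 1): res(9,7)=4

Residual capacity of (9,7): 4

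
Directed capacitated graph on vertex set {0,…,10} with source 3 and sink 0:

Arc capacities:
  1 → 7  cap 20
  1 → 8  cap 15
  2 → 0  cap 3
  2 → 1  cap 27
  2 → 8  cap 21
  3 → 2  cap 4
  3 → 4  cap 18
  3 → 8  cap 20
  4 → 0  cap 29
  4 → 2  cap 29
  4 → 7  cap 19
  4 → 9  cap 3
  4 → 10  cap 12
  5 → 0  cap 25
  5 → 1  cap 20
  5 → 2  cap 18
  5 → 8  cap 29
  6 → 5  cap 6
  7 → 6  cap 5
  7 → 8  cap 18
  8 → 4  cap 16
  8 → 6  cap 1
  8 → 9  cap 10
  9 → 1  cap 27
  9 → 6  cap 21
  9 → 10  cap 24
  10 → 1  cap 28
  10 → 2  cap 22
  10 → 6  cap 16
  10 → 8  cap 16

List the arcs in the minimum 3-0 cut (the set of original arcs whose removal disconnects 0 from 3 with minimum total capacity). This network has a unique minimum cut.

augment #1: 3→2→0 push 3
augment #2: 3→4→0 push 18
augment #3: 3→8→4→0 push 11
augment #4: 3→8→6→5→0 push 1
augment #5: 3→8→9→6→5→0 push 5
max flow = 38; residual-reachable set from 3 gives S-side
cut edges (S→T): {(2,0), (4,0), (6,5)} total cap 38

Min-cut arcs: {(2,0), (4,0), (6,5)} (total capacity 38)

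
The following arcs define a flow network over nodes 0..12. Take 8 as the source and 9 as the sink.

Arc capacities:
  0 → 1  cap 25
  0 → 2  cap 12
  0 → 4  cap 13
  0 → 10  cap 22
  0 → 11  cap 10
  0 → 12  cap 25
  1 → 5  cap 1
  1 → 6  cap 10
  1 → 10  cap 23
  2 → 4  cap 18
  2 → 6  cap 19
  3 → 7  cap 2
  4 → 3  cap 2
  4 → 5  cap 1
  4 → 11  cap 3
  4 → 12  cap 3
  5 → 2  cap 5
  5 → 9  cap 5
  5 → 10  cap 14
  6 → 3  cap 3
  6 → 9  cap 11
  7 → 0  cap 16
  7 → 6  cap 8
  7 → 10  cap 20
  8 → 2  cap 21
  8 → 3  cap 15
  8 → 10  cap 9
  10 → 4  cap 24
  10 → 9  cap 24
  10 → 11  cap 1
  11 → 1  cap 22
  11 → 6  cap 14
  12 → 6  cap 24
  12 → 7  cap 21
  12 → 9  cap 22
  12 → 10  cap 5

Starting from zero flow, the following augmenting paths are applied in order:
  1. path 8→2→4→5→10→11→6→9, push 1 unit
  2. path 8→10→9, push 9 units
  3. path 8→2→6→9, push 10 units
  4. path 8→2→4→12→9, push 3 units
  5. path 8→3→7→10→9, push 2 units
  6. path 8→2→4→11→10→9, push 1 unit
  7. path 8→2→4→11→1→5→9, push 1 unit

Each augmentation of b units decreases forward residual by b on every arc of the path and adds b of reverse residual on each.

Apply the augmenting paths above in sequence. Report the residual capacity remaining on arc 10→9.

after path 1 (8→2→4→5→10→11→6→9, push 1): res(10,9)=24
after path 2 (8→10→9, push 9): res(10,9)=15
after path 3 (8→2→6→9, push 10): res(10,9)=15
after path 4 (8→2→4→12→9, push 3): res(10,9)=15
after path 5 (8→3→7→10→9, push 2): res(10,9)=13
after path 6 (8→2→4→11→10→9, push 1): res(10,9)=12
after path 7 (8→2→4→11→1→5→9, push 1): res(10,9)=12

Residual capacity of (10,9): 12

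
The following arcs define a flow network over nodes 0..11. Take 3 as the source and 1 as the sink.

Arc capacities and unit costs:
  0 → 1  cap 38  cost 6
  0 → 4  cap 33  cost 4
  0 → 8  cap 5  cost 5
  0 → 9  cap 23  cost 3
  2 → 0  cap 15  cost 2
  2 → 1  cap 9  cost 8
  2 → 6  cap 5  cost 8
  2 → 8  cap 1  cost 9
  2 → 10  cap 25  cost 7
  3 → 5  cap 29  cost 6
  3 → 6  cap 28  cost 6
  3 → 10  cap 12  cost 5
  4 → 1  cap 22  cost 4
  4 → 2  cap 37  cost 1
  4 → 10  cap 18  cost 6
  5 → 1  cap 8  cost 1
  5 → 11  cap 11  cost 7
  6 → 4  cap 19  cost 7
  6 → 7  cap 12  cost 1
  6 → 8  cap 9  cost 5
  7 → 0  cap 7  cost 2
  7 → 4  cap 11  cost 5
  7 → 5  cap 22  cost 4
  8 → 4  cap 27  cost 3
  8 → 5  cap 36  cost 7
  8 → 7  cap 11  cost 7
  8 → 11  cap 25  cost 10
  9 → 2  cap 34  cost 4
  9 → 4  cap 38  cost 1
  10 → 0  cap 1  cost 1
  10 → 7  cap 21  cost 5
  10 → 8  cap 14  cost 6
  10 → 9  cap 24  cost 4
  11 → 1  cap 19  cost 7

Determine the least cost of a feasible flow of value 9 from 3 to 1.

Minimum cost for 9 units: 68

shortest-cost path #1: 3→5→1 push 8 @ unit cost 7 (adds 56)
shortest-cost path #2: 3→10→0→1 push 1 @ unit cost 12 (adds 12)
total cost = 68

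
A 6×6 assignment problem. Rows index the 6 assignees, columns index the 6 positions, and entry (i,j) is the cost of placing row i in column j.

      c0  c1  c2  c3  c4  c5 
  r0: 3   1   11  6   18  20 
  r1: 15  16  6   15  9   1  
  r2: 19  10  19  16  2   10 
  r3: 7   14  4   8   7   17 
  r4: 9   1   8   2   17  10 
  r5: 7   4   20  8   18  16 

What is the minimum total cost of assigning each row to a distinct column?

Minimum assignment cost: 16

optimal assignment: row0→col0 (cost 3), row1→col5 (cost 1), row2→col4 (cost 2), row3→col2 (cost 4), row4→col3 (cost 2), row5→col1 (cost 4)
total = 3 + 1 + 2 + 4 + 2 + 4 = 16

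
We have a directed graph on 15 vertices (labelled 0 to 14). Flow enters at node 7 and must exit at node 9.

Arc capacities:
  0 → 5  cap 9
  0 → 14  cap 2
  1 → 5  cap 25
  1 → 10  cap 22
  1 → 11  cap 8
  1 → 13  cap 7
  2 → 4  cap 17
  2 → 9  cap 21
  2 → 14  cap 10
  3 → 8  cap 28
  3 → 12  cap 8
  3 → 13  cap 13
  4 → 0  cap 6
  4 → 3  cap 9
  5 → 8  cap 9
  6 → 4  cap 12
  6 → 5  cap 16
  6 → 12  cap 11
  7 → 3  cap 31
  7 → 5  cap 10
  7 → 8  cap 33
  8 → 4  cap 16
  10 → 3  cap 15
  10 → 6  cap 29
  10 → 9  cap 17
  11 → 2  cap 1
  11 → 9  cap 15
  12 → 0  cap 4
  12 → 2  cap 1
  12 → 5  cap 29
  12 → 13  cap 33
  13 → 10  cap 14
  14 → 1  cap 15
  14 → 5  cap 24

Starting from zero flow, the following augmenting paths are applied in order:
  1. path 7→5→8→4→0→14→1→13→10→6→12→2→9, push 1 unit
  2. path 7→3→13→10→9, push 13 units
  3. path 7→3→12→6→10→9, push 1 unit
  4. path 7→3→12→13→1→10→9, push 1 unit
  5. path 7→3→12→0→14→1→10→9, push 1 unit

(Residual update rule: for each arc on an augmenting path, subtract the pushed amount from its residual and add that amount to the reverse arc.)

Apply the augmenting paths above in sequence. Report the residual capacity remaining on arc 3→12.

Residual capacity of (3,12): 5

after path 1 (7→5→8→4→0→14→1→13→10→6→12→2→9, push 1): res(3,12)=8
after path 2 (7→3→13→10→9, push 13): res(3,12)=8
after path 3 (7→3→12→6→10→9, push 1): res(3,12)=7
after path 4 (7→3→12→13→1→10→9, push 1): res(3,12)=6
after path 5 (7→3→12→0→14→1→10→9, push 1): res(3,12)=5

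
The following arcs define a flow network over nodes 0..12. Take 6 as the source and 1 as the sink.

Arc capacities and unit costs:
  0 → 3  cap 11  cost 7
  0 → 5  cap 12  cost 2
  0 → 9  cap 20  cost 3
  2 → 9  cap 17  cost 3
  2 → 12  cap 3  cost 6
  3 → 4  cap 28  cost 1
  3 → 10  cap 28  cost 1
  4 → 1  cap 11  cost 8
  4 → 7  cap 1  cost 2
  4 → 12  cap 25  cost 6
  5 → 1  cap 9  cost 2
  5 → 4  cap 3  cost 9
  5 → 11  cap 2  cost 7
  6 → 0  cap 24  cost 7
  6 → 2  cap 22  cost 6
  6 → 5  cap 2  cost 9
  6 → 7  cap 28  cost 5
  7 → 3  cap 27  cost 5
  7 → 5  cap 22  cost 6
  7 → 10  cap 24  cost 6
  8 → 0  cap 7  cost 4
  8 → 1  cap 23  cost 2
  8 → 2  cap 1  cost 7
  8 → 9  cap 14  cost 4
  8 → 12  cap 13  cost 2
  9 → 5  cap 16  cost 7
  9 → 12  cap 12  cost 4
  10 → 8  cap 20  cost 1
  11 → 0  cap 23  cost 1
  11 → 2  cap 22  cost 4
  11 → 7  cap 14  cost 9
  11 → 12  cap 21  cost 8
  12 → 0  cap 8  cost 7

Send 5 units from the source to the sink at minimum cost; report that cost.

shortest-cost path #1: 6→5→1 push 2 @ unit cost 11 (adds 22)
shortest-cost path #2: 6→0→5→1 push 3 @ unit cost 11 (adds 33)
total cost = 55

Minimum cost for 5 units: 55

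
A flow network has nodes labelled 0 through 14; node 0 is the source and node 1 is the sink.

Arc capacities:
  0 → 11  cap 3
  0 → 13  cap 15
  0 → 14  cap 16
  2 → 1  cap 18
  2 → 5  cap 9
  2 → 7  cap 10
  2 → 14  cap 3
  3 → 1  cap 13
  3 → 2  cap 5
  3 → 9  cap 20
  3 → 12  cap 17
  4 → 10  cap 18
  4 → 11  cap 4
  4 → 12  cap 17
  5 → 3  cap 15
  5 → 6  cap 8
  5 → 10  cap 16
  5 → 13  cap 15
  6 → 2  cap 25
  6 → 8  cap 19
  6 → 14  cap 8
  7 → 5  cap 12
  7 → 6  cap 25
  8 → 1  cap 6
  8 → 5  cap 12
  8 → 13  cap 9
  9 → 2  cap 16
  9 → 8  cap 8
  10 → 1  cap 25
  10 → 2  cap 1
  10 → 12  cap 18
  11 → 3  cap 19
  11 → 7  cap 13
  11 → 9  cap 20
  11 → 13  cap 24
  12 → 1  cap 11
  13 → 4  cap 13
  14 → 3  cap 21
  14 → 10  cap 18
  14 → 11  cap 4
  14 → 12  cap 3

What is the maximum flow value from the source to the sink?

augment #1: 0→11→3→1 bottleneck 3, total now 3
augment #2: 0→14→3→1 bottleneck 10, total now 13
augment #3: 0→14→10→1 bottleneck 6, total now 19
augment #4: 0→13→4→10→1 bottleneck 13, total now 32

Maximum flow value: 32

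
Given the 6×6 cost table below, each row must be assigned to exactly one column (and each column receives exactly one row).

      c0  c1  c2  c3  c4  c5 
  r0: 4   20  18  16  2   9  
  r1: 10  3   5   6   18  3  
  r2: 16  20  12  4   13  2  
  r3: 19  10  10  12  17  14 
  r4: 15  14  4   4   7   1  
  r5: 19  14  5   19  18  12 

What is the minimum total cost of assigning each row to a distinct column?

Minimum assignment cost: 32

optimal assignment: row0→col4 (cost 2), row1→col0 (cost 10), row2→col3 (cost 4), row3→col1 (cost 10), row4→col5 (cost 1), row5→col2 (cost 5)
total = 2 + 10 + 4 + 10 + 1 + 5 = 32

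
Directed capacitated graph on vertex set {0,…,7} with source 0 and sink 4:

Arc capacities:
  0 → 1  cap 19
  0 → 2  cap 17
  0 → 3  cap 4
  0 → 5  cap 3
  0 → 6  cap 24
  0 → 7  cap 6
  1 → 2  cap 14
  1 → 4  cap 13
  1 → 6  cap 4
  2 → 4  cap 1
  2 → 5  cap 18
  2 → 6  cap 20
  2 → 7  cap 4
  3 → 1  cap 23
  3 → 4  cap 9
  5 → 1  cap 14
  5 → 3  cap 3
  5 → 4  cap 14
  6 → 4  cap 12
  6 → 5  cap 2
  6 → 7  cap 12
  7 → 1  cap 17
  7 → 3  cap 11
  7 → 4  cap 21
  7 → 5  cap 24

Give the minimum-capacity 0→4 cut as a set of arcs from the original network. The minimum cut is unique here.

Min-cut arcs: {(0,3), (0,7), (1,4), (2,4), (2,7), (5,3), (5,4), (6,4), (6,7)} (total capacity 69)

augment #1: 0→1→4 push 13
augment #2: 0→2→4 push 1
augment #3: 0→3→4 push 4
augment #4: 0→5→4 push 3
augment #5: 0→6→4 push 12
augment #6: 0→7→4 push 6
augment #7: 0→2→5→4 push 11
augment #8: 0→2→7→4 push 4
augment #9: 0→6→7→4 push 11
augment #10: 0→2→5→3→4 push 1
augment #11: 0→6→5→3→4 push 1
augment #12: 0→1→2→5→3→4 push 1
augment #13: 0→1→6→7→3→4 push 1
max flow = 69; residual-reachable set from 0 gives S-side
cut edges (S→T): {(0,3), (0,7), (1,4), (2,4), (2,7), (5,3), (5,4), (6,4), (6,7)} total cap 69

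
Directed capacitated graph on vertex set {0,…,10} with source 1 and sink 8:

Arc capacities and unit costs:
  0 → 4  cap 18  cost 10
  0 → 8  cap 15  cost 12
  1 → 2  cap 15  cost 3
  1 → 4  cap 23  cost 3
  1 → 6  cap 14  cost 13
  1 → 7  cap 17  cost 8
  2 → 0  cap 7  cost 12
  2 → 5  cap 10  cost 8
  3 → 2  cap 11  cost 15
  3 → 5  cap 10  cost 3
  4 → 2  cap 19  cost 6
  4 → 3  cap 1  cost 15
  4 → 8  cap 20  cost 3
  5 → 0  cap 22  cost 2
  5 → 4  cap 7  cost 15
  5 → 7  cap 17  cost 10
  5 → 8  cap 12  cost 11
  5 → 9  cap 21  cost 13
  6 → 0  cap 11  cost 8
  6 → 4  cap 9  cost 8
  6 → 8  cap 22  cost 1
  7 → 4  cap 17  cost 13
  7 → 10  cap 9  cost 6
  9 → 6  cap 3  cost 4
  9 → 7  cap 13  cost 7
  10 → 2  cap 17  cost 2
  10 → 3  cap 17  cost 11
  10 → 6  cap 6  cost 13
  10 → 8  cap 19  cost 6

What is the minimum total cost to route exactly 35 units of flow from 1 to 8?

shortest-cost path #1: 1→4→8 push 20 @ unit cost 6 (adds 120)
shortest-cost path #2: 1→6→8 push 14 @ unit cost 14 (adds 196)
shortest-cost path #3: 1→7→10→8 push 1 @ unit cost 20 (adds 20)
total cost = 336

Minimum cost for 35 units: 336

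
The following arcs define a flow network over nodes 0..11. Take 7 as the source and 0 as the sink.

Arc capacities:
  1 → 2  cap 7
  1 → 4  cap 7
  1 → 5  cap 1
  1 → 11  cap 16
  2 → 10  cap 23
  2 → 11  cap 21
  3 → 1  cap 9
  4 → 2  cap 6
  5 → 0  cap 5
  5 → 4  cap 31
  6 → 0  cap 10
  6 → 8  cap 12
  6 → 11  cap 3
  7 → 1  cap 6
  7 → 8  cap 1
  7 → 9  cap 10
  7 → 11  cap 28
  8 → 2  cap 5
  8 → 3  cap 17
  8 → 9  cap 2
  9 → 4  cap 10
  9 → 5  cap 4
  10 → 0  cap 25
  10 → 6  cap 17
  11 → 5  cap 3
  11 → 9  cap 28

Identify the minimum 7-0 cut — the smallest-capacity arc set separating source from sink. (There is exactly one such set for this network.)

Min-cut arcs: {(4,2), (5,0), (7,1), (7,8)} (total capacity 18)

augment #1: 7→1→5→0 push 1
augment #2: 7→9→5→0 push 4
augment #3: 7→1→2→10→0 push 5
augment #4: 7→8→2→10→0 push 1
augment #5: 7→9→4→2→10→0 push 6
augment #6: 7→11→5→1→2→10→0 push 1
max flow = 18; residual-reachable set from 7 gives S-side
cut edges (S→T): {(4,2), (5,0), (7,1), (7,8)} total cap 18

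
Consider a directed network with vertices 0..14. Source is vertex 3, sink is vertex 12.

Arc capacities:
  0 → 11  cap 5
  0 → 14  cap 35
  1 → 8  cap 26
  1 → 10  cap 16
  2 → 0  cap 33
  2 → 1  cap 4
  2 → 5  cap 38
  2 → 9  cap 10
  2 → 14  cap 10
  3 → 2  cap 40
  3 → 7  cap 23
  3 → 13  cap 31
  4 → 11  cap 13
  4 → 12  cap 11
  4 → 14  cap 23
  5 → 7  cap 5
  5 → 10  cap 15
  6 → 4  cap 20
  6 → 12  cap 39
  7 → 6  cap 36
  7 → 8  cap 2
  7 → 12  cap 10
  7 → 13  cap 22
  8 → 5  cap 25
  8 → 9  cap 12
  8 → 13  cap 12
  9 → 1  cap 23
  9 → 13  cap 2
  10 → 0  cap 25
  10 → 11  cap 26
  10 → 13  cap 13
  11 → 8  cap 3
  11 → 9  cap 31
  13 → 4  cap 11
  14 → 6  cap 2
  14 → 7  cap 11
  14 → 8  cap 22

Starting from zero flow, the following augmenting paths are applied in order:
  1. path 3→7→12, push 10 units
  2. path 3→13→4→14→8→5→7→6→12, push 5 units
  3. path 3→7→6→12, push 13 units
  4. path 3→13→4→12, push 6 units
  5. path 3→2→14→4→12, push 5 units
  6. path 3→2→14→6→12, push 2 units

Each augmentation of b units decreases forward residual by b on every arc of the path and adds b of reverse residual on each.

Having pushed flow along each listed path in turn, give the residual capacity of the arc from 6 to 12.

Residual capacity of (6,12): 19

after path 1 (3→7→12, push 10): res(6,12)=39
after path 2 (3→13→4→14→8→5→7→6→12, push 5): res(6,12)=34
after path 3 (3→7→6→12, push 13): res(6,12)=21
after path 4 (3→13→4→12, push 6): res(6,12)=21
after path 5 (3→2→14→4→12, push 5): res(6,12)=21
after path 6 (3→2→14→6→12, push 2): res(6,12)=19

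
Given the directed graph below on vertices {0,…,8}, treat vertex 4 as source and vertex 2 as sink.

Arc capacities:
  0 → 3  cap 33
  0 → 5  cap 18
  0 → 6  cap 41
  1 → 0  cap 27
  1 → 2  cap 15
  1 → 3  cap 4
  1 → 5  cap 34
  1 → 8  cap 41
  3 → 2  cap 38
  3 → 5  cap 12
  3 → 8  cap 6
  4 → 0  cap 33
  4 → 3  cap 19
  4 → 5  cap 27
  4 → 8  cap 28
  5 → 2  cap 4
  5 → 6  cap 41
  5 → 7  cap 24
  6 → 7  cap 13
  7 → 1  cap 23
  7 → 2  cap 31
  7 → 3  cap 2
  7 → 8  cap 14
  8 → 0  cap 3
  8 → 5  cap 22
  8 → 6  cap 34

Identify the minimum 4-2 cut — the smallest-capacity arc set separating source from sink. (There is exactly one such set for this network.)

augment #1: 4→3→2 push 19
augment #2: 4→5→2 push 4
augment #3: 4→0→3→2 push 19
augment #4: 4→5→7→2 push 23
augment #5: 4→0→5→7→2 push 1
augment #6: 4→0→6→7→2 push 7
augment #7: 4→0→6→7→1→2 push 6
max flow = 79; residual-reachable set from 4 gives S-side
cut edges (S→T): {(3,2), (5,2), (5,7), (6,7)} total cap 79

Min-cut arcs: {(3,2), (5,2), (5,7), (6,7)} (total capacity 79)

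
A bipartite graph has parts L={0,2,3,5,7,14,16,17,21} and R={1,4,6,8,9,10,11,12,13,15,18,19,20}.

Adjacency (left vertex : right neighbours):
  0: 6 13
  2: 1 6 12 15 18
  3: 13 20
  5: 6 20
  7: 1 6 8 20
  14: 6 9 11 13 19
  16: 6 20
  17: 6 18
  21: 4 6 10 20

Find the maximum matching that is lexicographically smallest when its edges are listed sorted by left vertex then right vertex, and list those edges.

Lex-smallest maximum matching: {(0,6), (2,1), (3,13), (5,20), (7,8), (14,9), (17,18), (21,4)}

|M| = 8 (so the lex-smallest maximum matching has 8 edges)
process left vertices in ascending order; for each, take the smallest-labelled available neighbour that still permits 8 edges overall, or leave it unmatched if none does
lex-smallest matching: {0-6, 2-1, 3-13, 5-20, 7-8, 14-9, 17-18, 21-4}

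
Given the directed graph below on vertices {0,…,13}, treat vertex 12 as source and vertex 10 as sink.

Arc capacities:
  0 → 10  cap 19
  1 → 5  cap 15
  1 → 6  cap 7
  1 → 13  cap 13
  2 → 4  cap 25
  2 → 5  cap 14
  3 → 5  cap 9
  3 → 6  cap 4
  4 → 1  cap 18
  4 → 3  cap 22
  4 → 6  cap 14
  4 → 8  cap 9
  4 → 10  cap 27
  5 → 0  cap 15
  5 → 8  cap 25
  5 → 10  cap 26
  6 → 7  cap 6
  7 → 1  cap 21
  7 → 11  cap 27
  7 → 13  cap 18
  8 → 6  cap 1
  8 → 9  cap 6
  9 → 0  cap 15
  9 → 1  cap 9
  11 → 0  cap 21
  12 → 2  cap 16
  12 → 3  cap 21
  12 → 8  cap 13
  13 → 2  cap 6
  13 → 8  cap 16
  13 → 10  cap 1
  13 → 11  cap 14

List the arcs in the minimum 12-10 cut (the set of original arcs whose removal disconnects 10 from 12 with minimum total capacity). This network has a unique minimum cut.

augment #1: 12→2→4→10 push 16
augment #2: 12→3→5→10 push 9
augment #3: 12→8→9→0→10 push 6
augment #4: 12→3→6→7→13→10 push 1
augment #5: 12→3→6→7→1→5→10 push 3
augment #6: 12→8→6→7→1→5→10 push 1
max flow = 36; residual-reachable set from 12 gives S-side
cut edges (S→T): {(3,5), (3,6), (8,6), (8,9), (12,2)} total cap 36

Min-cut arcs: {(3,5), (3,6), (8,6), (8,9), (12,2)} (total capacity 36)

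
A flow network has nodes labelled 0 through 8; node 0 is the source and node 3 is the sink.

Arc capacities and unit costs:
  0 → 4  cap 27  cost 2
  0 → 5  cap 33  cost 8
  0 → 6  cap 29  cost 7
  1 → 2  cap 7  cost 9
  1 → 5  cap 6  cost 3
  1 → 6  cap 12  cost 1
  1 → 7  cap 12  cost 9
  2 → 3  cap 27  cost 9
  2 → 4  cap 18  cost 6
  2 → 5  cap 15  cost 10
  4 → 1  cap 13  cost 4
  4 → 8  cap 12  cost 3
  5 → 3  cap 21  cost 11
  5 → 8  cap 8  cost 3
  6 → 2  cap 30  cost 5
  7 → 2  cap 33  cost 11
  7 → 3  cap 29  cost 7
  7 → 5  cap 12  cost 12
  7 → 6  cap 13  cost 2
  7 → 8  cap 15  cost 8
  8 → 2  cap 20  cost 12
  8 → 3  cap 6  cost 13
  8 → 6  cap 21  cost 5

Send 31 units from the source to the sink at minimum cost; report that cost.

Minimum cost for 31 units: 591

shortest-cost path #1: 0→4→8→3 push 6 @ unit cost 18 (adds 108)
shortest-cost path #2: 0→5→3 push 21 @ unit cost 19 (adds 399)
shortest-cost path #3: 0→6→2→3 push 4 @ unit cost 21 (adds 84)
total cost = 591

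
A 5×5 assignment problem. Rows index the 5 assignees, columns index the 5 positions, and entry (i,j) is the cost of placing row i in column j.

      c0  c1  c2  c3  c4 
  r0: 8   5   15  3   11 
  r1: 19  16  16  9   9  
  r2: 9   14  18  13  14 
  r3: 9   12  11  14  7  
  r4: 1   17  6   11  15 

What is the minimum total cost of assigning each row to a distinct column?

Minimum assignment cost: 36

optimal assignment: row0→col1 (cost 5), row1→col3 (cost 9), row2→col0 (cost 9), row3→col4 (cost 7), row4→col2 (cost 6)
total = 5 + 9 + 9 + 7 + 6 = 36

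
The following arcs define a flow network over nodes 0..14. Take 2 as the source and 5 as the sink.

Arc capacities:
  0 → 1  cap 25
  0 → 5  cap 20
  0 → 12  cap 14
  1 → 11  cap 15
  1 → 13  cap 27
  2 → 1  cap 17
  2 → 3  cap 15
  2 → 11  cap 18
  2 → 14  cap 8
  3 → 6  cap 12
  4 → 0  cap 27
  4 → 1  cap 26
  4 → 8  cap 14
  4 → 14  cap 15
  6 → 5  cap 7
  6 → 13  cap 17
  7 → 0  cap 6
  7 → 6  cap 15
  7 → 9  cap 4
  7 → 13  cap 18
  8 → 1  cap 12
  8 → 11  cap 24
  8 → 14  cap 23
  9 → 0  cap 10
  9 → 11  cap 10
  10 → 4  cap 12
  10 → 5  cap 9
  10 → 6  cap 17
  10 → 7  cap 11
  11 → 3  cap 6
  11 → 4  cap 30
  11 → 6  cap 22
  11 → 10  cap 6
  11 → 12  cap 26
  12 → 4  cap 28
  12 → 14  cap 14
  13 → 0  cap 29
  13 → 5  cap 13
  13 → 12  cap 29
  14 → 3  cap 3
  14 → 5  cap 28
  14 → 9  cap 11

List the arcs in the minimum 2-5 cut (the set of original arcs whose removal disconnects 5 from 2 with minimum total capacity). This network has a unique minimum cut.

Min-cut arcs: {(2,1), (2,11), (2,14), (3,6)} (total capacity 55)

augment #1: 2→14→5 push 8
augment #2: 2→1→13→5 push 13
augment #3: 2→3→6→5 push 7
augment #4: 2→11→10→5 push 6
augment #5: 2→1→13→0→5 push 4
augment #6: 2→11→4→0→5 push 12
augment #7: 2→3→6→13→0→5 push 4
augment #8: 2→3→6→13→12→14→5 push 1
max flow = 55; residual-reachable set from 2 gives S-side
cut edges (S→T): {(2,1), (2,11), (2,14), (3,6)} total cap 55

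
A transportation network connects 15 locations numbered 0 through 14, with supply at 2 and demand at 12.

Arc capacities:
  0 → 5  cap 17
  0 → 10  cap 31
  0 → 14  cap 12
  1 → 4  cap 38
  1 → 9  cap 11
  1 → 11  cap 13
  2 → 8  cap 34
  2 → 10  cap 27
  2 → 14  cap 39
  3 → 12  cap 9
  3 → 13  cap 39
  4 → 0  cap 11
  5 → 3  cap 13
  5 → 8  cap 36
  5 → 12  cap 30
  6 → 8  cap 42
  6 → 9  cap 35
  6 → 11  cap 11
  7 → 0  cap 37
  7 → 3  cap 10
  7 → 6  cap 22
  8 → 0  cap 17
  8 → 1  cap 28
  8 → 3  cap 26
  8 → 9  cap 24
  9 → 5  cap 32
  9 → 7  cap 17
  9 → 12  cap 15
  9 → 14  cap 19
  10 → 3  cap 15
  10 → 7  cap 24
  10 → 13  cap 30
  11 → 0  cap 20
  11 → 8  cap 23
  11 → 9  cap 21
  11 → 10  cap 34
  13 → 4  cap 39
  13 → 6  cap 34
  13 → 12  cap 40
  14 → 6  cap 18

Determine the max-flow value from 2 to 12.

augment #1: 2→8→3→12 bottleneck 9, total now 9
augment #2: 2→8→9→12 bottleneck 15, total now 24
augment #3: 2→10→13→12 bottleneck 27, total now 51
augment #4: 2→8→0→5→12 bottleneck 10, total now 61
augment #5: 2→14→6→9→5→12 bottleneck 18, total now 79

Maximum flow value: 79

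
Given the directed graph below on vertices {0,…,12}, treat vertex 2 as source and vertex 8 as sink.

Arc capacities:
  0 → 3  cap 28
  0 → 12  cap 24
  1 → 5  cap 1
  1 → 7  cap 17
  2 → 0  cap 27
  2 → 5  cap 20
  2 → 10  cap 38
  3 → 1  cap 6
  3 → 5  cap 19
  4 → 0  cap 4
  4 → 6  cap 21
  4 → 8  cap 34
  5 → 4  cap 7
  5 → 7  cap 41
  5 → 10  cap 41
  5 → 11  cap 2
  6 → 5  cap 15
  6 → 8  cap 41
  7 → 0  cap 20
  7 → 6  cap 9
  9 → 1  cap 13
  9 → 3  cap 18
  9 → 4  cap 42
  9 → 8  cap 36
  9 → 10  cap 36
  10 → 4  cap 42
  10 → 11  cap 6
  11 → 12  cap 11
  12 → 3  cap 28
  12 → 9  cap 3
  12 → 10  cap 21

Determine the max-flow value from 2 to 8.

Maximum flow value: 61

augment #1: 2→5→4→8 bottleneck 7, total now 7
augment #2: 2→10→4→8 bottleneck 27, total now 34
augment #3: 2→0→12→9→8 bottleneck 3, total now 37
augment #4: 2→5→7→6→8 bottleneck 9, total now 46
augment #5: 2→10→4→6→8 bottleneck 11, total now 57
augment #6: 2→5→10→4→6→8 bottleneck 4, total now 61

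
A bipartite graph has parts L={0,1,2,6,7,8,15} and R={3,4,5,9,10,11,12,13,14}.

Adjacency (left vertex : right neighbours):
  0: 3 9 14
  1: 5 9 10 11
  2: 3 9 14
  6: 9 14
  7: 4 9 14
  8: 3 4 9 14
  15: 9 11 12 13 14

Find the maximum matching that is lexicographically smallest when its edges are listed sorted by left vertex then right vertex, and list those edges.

|M| = 6 (so the lex-smallest maximum matching has 6 edges)
process left vertices in ascending order; for each, take the smallest-labelled available neighbour that still permits 6 edges overall, or leave it unmatched if none does
lex-smallest matching: {0-3, 1-5, 2-9, 6-14, 7-4, 15-11}

Lex-smallest maximum matching: {(0,3), (1,5), (2,9), (6,14), (7,4), (15,11)}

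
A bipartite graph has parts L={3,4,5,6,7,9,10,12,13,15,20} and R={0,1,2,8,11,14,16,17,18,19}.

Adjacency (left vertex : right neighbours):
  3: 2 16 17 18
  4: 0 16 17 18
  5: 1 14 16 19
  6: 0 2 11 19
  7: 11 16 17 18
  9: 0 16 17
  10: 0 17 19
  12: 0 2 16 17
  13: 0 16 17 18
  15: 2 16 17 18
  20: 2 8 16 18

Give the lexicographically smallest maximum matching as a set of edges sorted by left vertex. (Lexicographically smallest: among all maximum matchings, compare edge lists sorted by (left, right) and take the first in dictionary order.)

|M| = 9 (so the lex-smallest maximum matching has 9 edges)
process left vertices in ascending order; for each, take the smallest-labelled available neighbour that still permits 9 edges overall, or leave it unmatched if none does
lex-smallest matching: {3-2, 4-0, 5-1, 6-11, 7-16, 9-17, 10-19, 13-18, 20-8}

Lex-smallest maximum matching: {(3,2), (4,0), (5,1), (6,11), (7,16), (9,17), (10,19), (13,18), (20,8)}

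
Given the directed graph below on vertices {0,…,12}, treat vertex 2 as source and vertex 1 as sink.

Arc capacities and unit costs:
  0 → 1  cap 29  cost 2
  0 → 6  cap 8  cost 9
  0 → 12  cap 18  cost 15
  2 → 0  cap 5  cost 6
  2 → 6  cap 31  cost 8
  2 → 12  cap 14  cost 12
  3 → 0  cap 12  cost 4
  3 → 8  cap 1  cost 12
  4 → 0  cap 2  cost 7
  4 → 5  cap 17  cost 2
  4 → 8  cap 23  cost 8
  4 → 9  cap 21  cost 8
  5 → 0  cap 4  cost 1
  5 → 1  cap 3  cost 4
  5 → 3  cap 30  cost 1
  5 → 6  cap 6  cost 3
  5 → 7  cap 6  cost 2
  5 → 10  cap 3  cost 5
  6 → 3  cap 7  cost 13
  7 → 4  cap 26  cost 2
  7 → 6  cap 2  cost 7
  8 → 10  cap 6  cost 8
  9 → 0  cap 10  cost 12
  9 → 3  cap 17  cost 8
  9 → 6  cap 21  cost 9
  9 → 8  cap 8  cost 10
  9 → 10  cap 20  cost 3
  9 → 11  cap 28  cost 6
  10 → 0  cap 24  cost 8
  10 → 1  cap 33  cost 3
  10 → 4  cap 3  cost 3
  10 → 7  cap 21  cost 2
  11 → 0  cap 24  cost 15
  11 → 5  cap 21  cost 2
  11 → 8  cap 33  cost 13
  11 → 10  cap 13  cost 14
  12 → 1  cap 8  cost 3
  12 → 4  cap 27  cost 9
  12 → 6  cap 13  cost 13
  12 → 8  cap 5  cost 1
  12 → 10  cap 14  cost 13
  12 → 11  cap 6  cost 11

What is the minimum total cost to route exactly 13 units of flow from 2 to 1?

shortest-cost path #1: 2→0→1 push 5 @ unit cost 8 (adds 40)
shortest-cost path #2: 2→12→1 push 8 @ unit cost 15 (adds 120)
total cost = 160

Minimum cost for 13 units: 160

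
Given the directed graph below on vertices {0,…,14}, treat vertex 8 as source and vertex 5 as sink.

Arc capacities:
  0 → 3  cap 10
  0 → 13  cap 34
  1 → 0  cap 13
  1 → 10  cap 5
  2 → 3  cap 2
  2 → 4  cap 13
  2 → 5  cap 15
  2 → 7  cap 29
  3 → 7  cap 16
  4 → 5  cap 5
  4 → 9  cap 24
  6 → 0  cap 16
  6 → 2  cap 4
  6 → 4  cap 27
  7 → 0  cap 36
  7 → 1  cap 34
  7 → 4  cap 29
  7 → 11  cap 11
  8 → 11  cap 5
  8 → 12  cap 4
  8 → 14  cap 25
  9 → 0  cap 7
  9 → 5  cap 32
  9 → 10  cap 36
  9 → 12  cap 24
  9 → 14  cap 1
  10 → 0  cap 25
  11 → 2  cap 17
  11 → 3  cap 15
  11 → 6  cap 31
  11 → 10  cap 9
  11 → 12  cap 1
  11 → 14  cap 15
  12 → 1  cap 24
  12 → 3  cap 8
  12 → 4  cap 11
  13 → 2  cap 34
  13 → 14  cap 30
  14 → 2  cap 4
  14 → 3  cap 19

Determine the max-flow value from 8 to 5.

Maximum flow value: 29

augment #1: 8→11→2→5 bottleneck 5, total now 5
augment #2: 8→12→4→5 bottleneck 4, total now 9
augment #3: 8→14→2→5 bottleneck 4, total now 13
augment #4: 8→14→3→7→4→5 bottleneck 1, total now 14
augment #5: 8→14→3→7→4→9→5 bottleneck 15, total now 29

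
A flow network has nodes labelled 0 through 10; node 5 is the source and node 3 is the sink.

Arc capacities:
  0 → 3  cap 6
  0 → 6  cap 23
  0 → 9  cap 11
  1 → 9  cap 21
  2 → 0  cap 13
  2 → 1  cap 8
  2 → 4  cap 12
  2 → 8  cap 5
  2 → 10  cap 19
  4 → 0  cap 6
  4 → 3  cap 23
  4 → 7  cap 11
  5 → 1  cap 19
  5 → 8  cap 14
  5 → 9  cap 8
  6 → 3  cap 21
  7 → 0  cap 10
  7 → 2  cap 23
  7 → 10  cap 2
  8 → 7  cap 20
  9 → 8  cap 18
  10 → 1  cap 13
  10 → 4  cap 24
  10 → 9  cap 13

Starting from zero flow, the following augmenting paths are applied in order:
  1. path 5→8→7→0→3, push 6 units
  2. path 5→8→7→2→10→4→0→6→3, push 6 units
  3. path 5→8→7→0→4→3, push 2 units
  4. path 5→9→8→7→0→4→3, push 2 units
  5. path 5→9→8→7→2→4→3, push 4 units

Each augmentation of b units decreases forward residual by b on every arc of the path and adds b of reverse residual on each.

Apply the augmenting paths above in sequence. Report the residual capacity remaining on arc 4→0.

Residual capacity of (4,0): 4

after path 1 (5→8→7→0→3, push 6): res(4,0)=6
after path 2 (5→8→7→2→10→4→0→6→3, push 6): res(4,0)=0
after path 3 (5→8→7→0→4→3, push 2): res(4,0)=2
after path 4 (5→9→8→7→0→4→3, push 2): res(4,0)=4
after path 5 (5→9→8→7→2→4→3, push 4): res(4,0)=4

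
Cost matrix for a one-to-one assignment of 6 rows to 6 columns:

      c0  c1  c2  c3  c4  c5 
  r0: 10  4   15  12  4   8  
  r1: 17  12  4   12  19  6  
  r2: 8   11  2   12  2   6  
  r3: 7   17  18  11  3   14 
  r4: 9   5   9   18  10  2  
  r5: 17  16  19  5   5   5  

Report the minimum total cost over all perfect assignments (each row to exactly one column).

optimal assignment: row0→col1 (cost 4), row1→col2 (cost 4), row2→col4 (cost 2), row3→col0 (cost 7), row4→col5 (cost 2), row5→col3 (cost 5)
total = 4 + 4 + 2 + 7 + 2 + 5 = 24

Minimum assignment cost: 24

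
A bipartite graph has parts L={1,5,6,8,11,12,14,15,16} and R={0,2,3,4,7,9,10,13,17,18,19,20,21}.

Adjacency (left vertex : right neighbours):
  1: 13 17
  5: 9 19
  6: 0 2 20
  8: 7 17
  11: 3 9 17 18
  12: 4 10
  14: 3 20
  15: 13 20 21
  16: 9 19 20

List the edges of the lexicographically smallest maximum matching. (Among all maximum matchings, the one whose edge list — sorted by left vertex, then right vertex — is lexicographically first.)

Lex-smallest maximum matching: {(1,13), (5,9), (6,0), (8,7), (11,3), (12,4), (14,20), (15,21), (16,19)}

|M| = 9 (so the lex-smallest maximum matching has 9 edges)
process left vertices in ascending order; for each, take the smallest-labelled available neighbour that still permits 9 edges overall, or leave it unmatched if none does
lex-smallest matching: {1-13, 5-9, 6-0, 8-7, 11-3, 12-4, 14-20, 15-21, 16-19}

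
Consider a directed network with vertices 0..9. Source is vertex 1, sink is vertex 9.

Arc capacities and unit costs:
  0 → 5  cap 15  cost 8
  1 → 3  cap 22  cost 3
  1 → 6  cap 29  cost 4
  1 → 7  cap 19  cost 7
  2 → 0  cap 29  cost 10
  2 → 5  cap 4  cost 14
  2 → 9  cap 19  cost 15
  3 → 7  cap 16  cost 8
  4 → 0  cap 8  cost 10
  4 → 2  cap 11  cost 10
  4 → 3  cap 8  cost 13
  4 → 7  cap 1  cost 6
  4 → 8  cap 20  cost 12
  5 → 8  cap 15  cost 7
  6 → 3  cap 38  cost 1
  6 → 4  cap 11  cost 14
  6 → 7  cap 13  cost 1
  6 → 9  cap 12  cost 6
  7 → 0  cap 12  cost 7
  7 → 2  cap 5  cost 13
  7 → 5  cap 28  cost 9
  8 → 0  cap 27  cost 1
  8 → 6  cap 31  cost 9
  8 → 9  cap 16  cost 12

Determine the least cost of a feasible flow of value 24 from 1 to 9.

shortest-cost path #1: 1→6→9 push 12 @ unit cost 10 (adds 120)
shortest-cost path #2: 1→6→7→2→9 push 5 @ unit cost 33 (adds 165)
shortest-cost path #3: 1→6→7→5→8→9 push 7 @ unit cost 33 (adds 231)
total cost = 516

Minimum cost for 24 units: 516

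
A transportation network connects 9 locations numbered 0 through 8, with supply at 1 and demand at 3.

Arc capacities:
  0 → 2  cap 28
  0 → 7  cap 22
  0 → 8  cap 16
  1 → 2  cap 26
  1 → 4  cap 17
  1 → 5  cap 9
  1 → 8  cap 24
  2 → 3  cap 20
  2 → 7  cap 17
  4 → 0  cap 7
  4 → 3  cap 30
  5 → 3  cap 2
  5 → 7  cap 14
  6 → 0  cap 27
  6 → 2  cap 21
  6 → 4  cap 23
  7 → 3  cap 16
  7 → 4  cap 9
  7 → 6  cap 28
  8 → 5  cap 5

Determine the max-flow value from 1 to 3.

augment #1: 1→2→3 bottleneck 20, total now 20
augment #2: 1→4→3 bottleneck 17, total now 37
augment #3: 1→5→3 bottleneck 2, total now 39
augment #4: 1→2→7→3 bottleneck 6, total now 45
augment #5: 1→5→7→3 bottleneck 7, total now 52
augment #6: 1→8→5→7→3 bottleneck 3, total now 55
augment #7: 1→8→5→7→4→3 bottleneck 2, total now 57

Maximum flow value: 57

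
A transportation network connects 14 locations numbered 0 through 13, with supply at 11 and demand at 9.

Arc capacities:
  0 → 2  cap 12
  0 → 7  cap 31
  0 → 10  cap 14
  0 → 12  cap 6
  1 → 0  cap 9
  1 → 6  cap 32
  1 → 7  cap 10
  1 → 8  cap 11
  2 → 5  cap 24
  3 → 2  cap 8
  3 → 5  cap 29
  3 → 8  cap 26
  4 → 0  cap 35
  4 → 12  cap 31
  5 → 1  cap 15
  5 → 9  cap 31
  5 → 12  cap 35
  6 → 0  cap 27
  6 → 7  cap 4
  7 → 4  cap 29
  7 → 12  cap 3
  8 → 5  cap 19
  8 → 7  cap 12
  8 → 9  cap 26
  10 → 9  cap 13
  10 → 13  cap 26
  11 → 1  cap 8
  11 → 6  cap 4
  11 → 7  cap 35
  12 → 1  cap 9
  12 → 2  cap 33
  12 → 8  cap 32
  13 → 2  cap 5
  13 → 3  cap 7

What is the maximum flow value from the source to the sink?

Maximum flow value: 44

augment #1: 11→1→8→9 bottleneck 8, total now 8
augment #2: 11→6→0→10→9 bottleneck 4, total now 12
augment #3: 11→7→12→8→9 bottleneck 3, total now 15
augment #4: 11→7→4→0→10→9 bottleneck 9, total now 24
augment #5: 11→7→4→12→8→9 bottleneck 15, total now 39
augment #6: 11→7→4→0→2→5→9 bottleneck 5, total now 44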